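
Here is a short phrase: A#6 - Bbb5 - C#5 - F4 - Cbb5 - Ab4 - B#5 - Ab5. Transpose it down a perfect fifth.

A#6 gives D#6
Bbb5 gives Ebb5
C#5 gives F#4
F4 gives Bb3
Cbb5 gives Fbb4
Ab4 gives Db4
B#5 gives E#5
Ab5 gives Db5

D#6 Ebb5 F#4 Bb3 Fbb4 Db4 E#5 Db5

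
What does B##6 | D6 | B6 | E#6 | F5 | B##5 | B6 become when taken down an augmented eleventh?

B##6 gives F##5
D6 gives Ab4
B6 gives F5
E#6 gives B4
F5 gives Cb4
B##5 gives F##4
B6 gives F5

F##5 Ab4 F5 B4 Cb4 F##4 F5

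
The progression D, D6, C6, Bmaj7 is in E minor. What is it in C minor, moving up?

E minor up to C minor is a minor sixth; each chord root moves by that interval while the quality stays the same.
D: root D up a minor sixth → Bb, giving Bb.
D6: root D up a minor sixth → Bb, giving Bb6.
C6: root C up a minor sixth → Ab, giving Ab6.
Bmaj7: root B up a minor sixth → G, giving Gmaj7.

Bb Bb6 Ab6 Gmaj7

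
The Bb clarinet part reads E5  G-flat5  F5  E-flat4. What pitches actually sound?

The Bb clarinet sounds a major second below written, so transpose each written note down a major second.
E5 becomes D5
Gb5 becomes Fb5
F5 becomes Eb5
Eb4 becomes Db4

D5 Fb5 Eb5 Db4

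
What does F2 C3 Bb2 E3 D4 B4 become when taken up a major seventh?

A major seventh up from F2 gives E3.
C3: a seventh up reaches B, and 11 semitones makes it B3.
A major seventh up from Bb2 gives A3.
E3 up a major seventh is D#4.
D4: a seventh up reaches C, and 11 semitones makes it C#5.
A major seventh up from B4 gives A#5.

E3 B3 A3 D#4 C#5 A#5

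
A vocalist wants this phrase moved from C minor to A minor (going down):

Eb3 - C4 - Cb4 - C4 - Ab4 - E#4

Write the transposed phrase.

C minor to A minor down is a minor third, so every note moves down by that interval.
Eb3 to C3
C4 to A3
Cb4 to Ab3
C4 to A3
Ab4 to F4
E#4 to C##4

C3 A3 Ab3 A3 F4 C##4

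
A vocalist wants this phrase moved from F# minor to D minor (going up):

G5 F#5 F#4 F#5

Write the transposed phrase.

From F# up to D is a minor sixth; apply that to each pitch.
G5 becomes Eb6
F#5 becomes D6
F#4 becomes D5
F#5 becomes D6

Eb6 D6 D5 D6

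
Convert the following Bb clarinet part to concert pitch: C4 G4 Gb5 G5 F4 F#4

Bb3 F4 Fb5 F5 Eb4 E4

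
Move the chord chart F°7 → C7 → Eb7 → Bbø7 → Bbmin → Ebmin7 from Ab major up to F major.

Ab major up to F major is a major sixth; each chord root moves by that interval while the quality stays the same.
F°7: root F up a major sixth → D, giving D°7.
C7: root C up a major sixth → A, giving A7.
Eb7: root Eb up a major sixth → C, giving C7.
Bbø7: root Bb up a major sixth → G, giving Gø7.
Bbmin: root Bb up a major sixth → G, giving Gmin.
Ebmin7: root Eb up a major sixth → C, giving Cmin7.

D°7 A7 C7 Gø7 Gmin Cmin7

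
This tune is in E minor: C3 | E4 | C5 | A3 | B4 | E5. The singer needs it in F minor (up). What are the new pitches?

Db3 F4 Db5 Bb3 C5 F5

E minor to F minor up is a minor second, so every note moves up by that interval.
C3 to Db3
E4 to F4
C5 to Db5
A3 to Bb3
B4 to C5
E5 to F5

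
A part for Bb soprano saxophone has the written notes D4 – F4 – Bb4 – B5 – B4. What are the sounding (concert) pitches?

The Bb soprano saxophone sounds a major second below written, so transpose each written note down a major second.
D4 gives C4
F4 gives Eb4
Bb4 gives Ab4
B5 gives A5
B4 gives A4

C4 Eb4 Ab4 A5 A4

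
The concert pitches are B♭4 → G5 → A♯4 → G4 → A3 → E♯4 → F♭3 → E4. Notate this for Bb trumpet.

Written C4 sounds as Bb3 on the Bb trumpet, so concert pitches are written a major second up.
Bb4 -> C5
G5 -> A5
A#4 -> B#4
G4 -> A4
A3 -> B3
E#4 -> F##4
Fb3 -> Gb3
E4 -> F#4

C5 A5 B#4 A4 B3 F##4 Gb3 F#4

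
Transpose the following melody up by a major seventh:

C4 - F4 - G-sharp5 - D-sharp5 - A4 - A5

C4 becomes B4
F4 becomes E5
G#5 becomes F##6
D#5 becomes C##6
A4 becomes G#5
A5 becomes G#6

B4 E5 F##6 C##6 G#5 G#6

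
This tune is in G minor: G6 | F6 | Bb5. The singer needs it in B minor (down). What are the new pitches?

From G down to B is a minor sixth; apply that to each pitch.
G6 gives B5
F6 gives A5
Bb5 gives D5

B5 A5 D5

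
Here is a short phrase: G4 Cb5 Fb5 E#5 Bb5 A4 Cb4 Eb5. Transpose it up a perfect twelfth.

D6 Gb6 Cb7 B#6 F7 E6 Gb5 Bb6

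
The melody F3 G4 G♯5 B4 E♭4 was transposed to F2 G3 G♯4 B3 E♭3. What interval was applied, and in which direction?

down a perfect octave

Take the first pair: F3 → F2. F to F spans 8 letter names, so the interval is some kind of octave.
F2 to F3 is 12 semitones, which makes it a perfect octave; the second version is lower, so the direction is down.
Checking another pair — Eb4 → Eb3 — gives the same interval.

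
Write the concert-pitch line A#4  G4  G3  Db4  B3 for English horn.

E#5 D5 D4 Ab4 F#4

Written C4 sounds as F3 on the English horn, so concert pitches are written a perfect fifth up.
A#4 -> E#5
G4 -> D5
G3 -> D4
Db4 -> Ab4
B3 -> F#4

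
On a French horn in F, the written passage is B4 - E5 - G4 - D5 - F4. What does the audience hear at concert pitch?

Written C4 on the French horn in F sounds as F3, a perfect fifth lower; apply that shift to every note.
B4 → E4
E5 → A4
G4 → C4
D5 → G4
F4 → Bb3

E4 A4 C4 G4 Bb3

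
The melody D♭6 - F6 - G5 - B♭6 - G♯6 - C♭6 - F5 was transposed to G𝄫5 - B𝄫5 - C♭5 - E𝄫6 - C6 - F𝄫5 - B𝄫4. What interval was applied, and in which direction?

down an augmented fifth

Take the first pair: Db6 → Gbb5. D to G spans 5 letter names, so the interval is some kind of fifth.
Gbb5 to Db6 is 8 semitones, which makes it an augmented fifth; the second version is lower, so the direction is down.
Checking another pair — F5 → Bbb4 — gives the same interval.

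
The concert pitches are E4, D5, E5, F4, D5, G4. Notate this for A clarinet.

G4 F5 G5 Ab4 F5 Bb4

Written C4 sounds as A3 on the A clarinet, so concert pitches are written a minor third up.
E4 to G4
D5 to F5
E5 to G5
F4 to Ab4
D5 to F5
G4 to Bb4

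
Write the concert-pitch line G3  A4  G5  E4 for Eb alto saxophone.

E4 F#5 E6 C#5

The Eb alto saxophone sounds a major sixth below written, so the written part must be a major sixth above concert — transpose each note up.
G3 to E4
A4 to F#5
G5 to E6
E4 to C#5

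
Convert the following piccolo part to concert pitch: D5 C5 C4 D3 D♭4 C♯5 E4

D6 C6 C5 D4 Db5 C#6 E5

The piccolo sounds a perfect octave above written, so transpose each written note up a perfect octave.
D5 -> D6
C5 -> C6
C4 -> C5
D3 -> D4
Db4 -> Db5
C#5 -> C#6
E4 -> E5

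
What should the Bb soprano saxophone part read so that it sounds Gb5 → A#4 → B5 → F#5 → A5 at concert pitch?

Ab5 B#4 C#6 G#5 B5

Written C4 sounds as Bb3 on the Bb soprano saxophone, so concert pitches are written a major second up.
Gb5 becomes Ab5
A#4 becomes B#4
B5 becomes C#6
F#5 becomes G#5
A5 becomes B5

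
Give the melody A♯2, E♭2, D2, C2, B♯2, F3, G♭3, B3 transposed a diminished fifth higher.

A diminished fifth up from A#2 gives E3.
A diminished fifth up from Eb2 gives Bbb2.
D2 up a diminished fifth is Ab2.
C2: a fifth up reaches G, and 6 semitones makes it Gb2.
B#2 up a diminished fifth is F#3.
A diminished fifth up from F3 gives Cb4.
Gb3: a fifth up reaches D, and 6 semitones makes it Dbb4.
B3: a fifth up reaches F, and 6 semitones makes it F4.

E3 Bbb2 Ab2 Gb2 F#3 Cb4 Dbb4 F4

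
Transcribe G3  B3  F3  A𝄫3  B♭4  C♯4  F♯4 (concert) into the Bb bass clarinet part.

A4 C#5 G4 Bbb4 C6 D#5 G#5

Written C4 sounds as Bb2 on the Bb bass clarinet, so concert pitches are written a major ninth up.
G3 to A4
B3 to C#5
F3 to G4
Abb3 to Bbb4
Bb4 to C6
C#4 to D#5
F#4 to G#5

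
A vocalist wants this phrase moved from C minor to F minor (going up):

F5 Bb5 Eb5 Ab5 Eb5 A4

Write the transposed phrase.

From C up to F is a perfect fourth; apply that to each pitch.
F5 -> Bb5
Bb5 -> Eb6
Eb5 -> Ab5
Ab5 -> Db6
Eb5 -> Ab5
A4 -> D5

Bb5 Eb6 Ab5 Db6 Ab5 D5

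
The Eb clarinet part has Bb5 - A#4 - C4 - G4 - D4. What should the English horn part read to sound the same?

Ab6 G#5 Bb4 F5 C5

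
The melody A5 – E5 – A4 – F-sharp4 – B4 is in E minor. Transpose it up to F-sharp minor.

From E up to F-sharp is a major second; apply that to each pitch.
A5 → B5
E5 → F#5
A4 → B4
F#4 → G#4
B4 → C#5

B5 F#5 B4 G#4 C#5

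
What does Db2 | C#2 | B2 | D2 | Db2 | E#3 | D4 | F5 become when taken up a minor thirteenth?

Db2 gives Bbb3
C#2 gives A3
B2 gives G4
D2 gives Bb3
Db2 gives Bbb3
E#3 gives C#5
D4 gives Bb5
F5 gives Db7

Bbb3 A3 G4 Bb3 Bbb3 C#5 Bb5 Db7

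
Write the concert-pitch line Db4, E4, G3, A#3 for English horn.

Ab4 B4 D4 E#4

The English horn sounds a perfect fifth below written, so the written part must be a perfect fifth above concert — transpose each note up.
Db4 gives Ab4
E4 gives B4
G3 gives D4
A#3 gives E#4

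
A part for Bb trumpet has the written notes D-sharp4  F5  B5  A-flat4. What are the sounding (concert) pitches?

C#4 Eb5 A5 Gb4

Written C4 on the Bb trumpet sounds as Bb3, a major second lower; apply that shift to every note.
D#4 gives C#4
F5 gives Eb5
B5 gives A5
Ab4 gives Gb4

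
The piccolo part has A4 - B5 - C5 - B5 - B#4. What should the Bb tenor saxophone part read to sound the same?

First find concert pitch: the piccolo sounds a perfect octave above written, so A4 B5 C5 B5 B#4 sounds A5 B6 C6 B6 B#5.
Then write for Bb tenor saxophone: it sounds a major ninth below written, so the part must be a major ninth above concert.
A5 → B6
B6 → C#8
C6 → D7
B6 → C#8
B#5 → C##7

B6 C#8 D7 C#8 C##7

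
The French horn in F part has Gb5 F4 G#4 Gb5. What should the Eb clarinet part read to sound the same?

First find concert pitch: the French horn in F sounds a perfect fifth below written, so Gb5 F4 G#4 Gb5 sounds Cb5 Bb3 C#4 Cb5.
Then write for Eb clarinet: it sounds a minor third above written, so the part must be a minor third below concert.
Cb5 → Ab4
Bb3 → G3
C#4 → A#3
Cb5 → Ab4

Ab4 G3 A#3 Ab4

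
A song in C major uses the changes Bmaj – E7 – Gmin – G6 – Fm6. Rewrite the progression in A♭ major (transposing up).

C major up to A♭ major is a minor sixth; each chord root moves by that interval while the quality stays the same.
Bmaj: root B up a minor sixth → G, giving Gmaj.
E7: root E up a minor sixth → C, giving C7.
Gmin: root G up a minor sixth → Eb, giving Ebmin.
G6: root G up a minor sixth → Eb, giving Eb6.
Fm6: root F up a minor sixth → Db, giving Dbm6.

Gmaj C7 Ebmin Eb6 Dbm6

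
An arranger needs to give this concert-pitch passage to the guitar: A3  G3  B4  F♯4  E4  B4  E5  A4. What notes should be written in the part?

The guitar sounds a perfect octave below written, so the written part must be a perfect octave above concert — transpose each note up.
A3 gives A4
G3 gives G4
B4 gives B5
F#4 gives F#5
E4 gives E5
B4 gives B5
E5 gives E6
A4 gives A5

A4 G4 B5 F#5 E5 B5 E6 A5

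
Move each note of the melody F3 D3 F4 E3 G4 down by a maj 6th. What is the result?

Ab2 F2 Ab3 G2 Bb3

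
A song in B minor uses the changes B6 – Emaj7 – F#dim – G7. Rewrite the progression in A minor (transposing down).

B minor down to A minor is a major second; each chord root moves by that interval while the quality stays the same.
B6: root B down a major second → A, giving A6.
Emaj7: root E down a major second → D, giving Dmaj7.
F#dim: root F# down a major second → E, giving Edim.
G7: root G down a major second → F, giving F7.

A6 Dmaj7 Edim F7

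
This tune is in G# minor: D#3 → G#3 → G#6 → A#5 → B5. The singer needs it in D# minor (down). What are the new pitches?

From G# down to D# is a perfect fourth; apply that to each pitch.
D#3 gives A#2
G#3 gives D#3
G#6 gives D#6
A#5 gives E#5
B5 gives F#5

A#2 D#3 D#6 E#5 F#5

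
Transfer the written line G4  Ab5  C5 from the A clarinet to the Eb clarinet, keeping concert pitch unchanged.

C#4 D5 F#4

First find concert pitch: the A clarinet sounds a minor third below written, so G4 Ab5 C5 sounds E4 F5 A4.
Then write for Eb clarinet: it sounds a minor third above written, so the part must be a minor third below concert.
E4 → C#4
F5 → D5
A4 → F#4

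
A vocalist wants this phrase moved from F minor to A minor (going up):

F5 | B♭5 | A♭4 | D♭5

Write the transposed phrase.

F minor to A minor up is a major third, so every note moves up by that interval.
F5 to A5
Bb5 to D6
Ab4 to C5
Db5 to F5

A5 D6 C5 F5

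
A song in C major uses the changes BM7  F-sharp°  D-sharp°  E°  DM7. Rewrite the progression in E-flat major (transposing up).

DM7 A° F#° G° FM7

C major up to E-flat major is a minor third; each chord root moves by that interval while the quality stays the same.
BM7: root B up a minor third → D, giving DM7.
F-sharp°: root F-sharp up a minor third → A, giving A°.
D-sharp°: root D-sharp up a minor third → F#, giving F#°.
E°: root E up a minor third → G, giving G°.
DM7: root D up a minor third → F, giving FM7.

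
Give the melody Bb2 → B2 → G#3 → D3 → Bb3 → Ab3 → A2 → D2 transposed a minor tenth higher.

Bb2: a tenth up reaches D, and 15 semitones makes it Db4.
B2 up a minor tenth is D4.
G#3 up a minor tenth is B4.
D3 up a minor tenth is F4.
Bb3: a tenth up reaches D, and 15 semitones makes it Db5.
A minor tenth up from Ab3 gives Cb5.
A2 up a minor tenth is C4.
A minor tenth up from D2 gives F3.

Db4 D4 B4 F4 Db5 Cb5 C4 F3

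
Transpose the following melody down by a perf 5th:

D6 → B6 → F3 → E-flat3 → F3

G5 E6 Bb2 Ab2 Bb2

D6 gives G5
B6 gives E6
F3 gives Bb2
Eb3 gives Ab2
F3 gives Bb2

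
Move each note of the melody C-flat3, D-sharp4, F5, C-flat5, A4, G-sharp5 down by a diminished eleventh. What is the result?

G1 A##2 C#4 G3 E#3 D##4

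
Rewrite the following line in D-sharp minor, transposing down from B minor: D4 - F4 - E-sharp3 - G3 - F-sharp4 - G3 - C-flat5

From B down to D-sharp is a minor sixth; apply that to each pitch.
D4 gives F#3
F4 gives A3
E#3 gives G##2
G3 gives B2
F#4 gives A#3
G3 gives B2
Cb5 gives Eb4

F#3 A3 G##2 B2 A#3 B2 Eb4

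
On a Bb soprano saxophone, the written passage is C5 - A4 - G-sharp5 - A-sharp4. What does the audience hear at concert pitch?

Bb4 G4 F#5 G#4

The Bb soprano saxophone sounds a major second below written, so transpose each written note down a major second.
C5 -> Bb4
A4 -> G4
G#5 -> F#5
A#4 -> G#4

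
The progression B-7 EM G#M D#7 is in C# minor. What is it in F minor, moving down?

Eb-7 AbM CM G7

C# minor down to F minor is an augmented fifth; each chord root moves by that interval while the quality stays the same.
B-7: root B down an augmented fifth → Eb, giving Eb-7.
EM: root E down an augmented fifth → Ab, giving AbM.
G#M: root G# down an augmented fifth → C, giving CM.
D#7: root D# down an augmented fifth → G, giving G7.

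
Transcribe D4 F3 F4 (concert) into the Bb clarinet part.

E4 G3 G4

Written C4 sounds as Bb3 on the Bb clarinet, so concert pitches are written a major second up.
D4 becomes E4
F3 becomes G3
F4 becomes G4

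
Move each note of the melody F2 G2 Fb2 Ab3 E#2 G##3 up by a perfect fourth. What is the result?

F2: a fourth up reaches B, and 5 semitones makes it Bb2.
A perfect fourth up from G2 gives C3.
Fb2 up a perfect fourth is Bbb2.
Ab3: a fourth up reaches D, and 5 semitones makes it Db4.
A perfect fourth up from E#2 gives A#2.
G##3: a fourth up reaches C, and 5 semitones makes it C##4.

Bb2 C3 Bbb2 Db4 A#2 C##4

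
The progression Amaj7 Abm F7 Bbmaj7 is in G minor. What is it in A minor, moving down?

G minor down to A minor is a minor seventh; each chord root moves by that interval while the quality stays the same.
Amaj7: root A down a minor seventh → B, giving Bmaj7.
Abm: root Ab down a minor seventh → Bb, giving Bbm.
F7: root F down a minor seventh → G, giving G7.
Bbmaj7: root Bb down a minor seventh → C, giving Cmaj7.

Bmaj7 Bbm G7 Cmaj7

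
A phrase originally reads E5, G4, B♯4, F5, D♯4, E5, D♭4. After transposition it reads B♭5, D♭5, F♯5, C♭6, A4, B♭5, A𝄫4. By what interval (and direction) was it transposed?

up a diminished fifth

Take the first pair: E5 → Bb5. E to B spans 5 letter names, so the interval is some kind of fifth.
E5 to Bb5 is 6 semitones, which makes it a diminished fifth; the second version is higher, so the direction is up.
Checking another pair — Db4 → Abb4 — gives the same interval.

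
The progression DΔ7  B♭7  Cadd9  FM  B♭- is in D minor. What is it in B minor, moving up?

BΔ7 G7 Aadd9 DM G-

D minor up to B minor is a major sixth; each chord root moves by that interval while the quality stays the same.
DΔ7: root D up a major sixth → B, giving BΔ7.
B♭7: root B♭ up a major sixth → G, giving G7.
Cadd9: root C up a major sixth → A, giving Aadd9.
FM: root F up a major sixth → D, giving DM.
B♭-: root B♭ up a major sixth → G, giving G-.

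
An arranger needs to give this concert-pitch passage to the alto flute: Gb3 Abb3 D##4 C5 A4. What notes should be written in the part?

Cb4 Dbb4 G##4 F5 D5

The alto flute sounds a perfect fourth below written, so the written part must be a perfect fourth above concert — transpose each note up.
Gb3 gives Cb4
Abb3 gives Dbb4
D##4 gives G##4
C5 gives F5
A4 gives D5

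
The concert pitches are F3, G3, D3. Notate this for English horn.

C4 D4 A3

The English horn sounds a perfect fifth below written, so the written part must be a perfect fifth above concert — transpose each note up.
F3 to C4
G3 to D4
D3 to A3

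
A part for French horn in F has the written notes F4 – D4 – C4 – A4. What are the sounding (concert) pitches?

Bb3 G3 F3 D4

The French horn in F sounds a perfect fifth below written, so transpose each written note down a perfect fifth.
F4 becomes Bb3
D4 becomes G3
C4 becomes F3
A4 becomes D4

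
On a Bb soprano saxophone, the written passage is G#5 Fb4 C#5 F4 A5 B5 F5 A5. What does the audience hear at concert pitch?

The Bb soprano saxophone sounds a major second below written, so transpose each written note down a major second.
G#5 → F#5
Fb4 → Ebb4
C#5 → B4
F4 → Eb4
A5 → G5
B5 → A5
F5 → Eb5
A5 → G5

F#5 Ebb4 B4 Eb4 G5 A5 Eb5 G5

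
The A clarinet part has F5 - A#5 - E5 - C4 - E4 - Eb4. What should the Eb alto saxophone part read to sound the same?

First find concert pitch: the A clarinet sounds a minor third below written, so F5 A#5 E5 C4 E4 Eb4 sounds D5 F##5 C#5 A3 C#4 C4.
Then write for Eb alto saxophone: it sounds a major sixth below written, so the part must be a major sixth above concert.
D5 → B5
F##5 → D##6
C#5 → A#5
A3 → F#4
C#4 → A#4
C4 → A4

B5 D##6 A#5 F#4 A#4 A4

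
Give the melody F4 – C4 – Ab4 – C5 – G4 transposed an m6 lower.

F4 → A3
C4 → E3
Ab4 → C4
C5 → E4
G4 → B3

A3 E3 C4 E4 B3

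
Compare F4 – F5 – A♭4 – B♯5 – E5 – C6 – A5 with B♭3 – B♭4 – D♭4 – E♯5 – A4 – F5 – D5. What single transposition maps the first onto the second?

down a perfect fifth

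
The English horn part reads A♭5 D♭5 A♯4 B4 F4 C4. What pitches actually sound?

The English horn sounds a perfect fifth below written, so transpose each written note down a perfect fifth.
Ab5 becomes Db5
Db5 becomes Gb4
A#4 becomes D#4
B4 becomes E4
F4 becomes Bb3
C4 becomes F3

Db5 Gb4 D#4 E4 Bb3 F3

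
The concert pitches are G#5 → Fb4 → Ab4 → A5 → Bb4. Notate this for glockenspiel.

G#3 Fb2 Ab2 A3 Bb2

The glockenspiel sounds a perfect fifteenth above written, so the written part must be a perfect fifteenth below concert — transpose each note down.
G#5 to G#3
Fb4 to Fb2
Ab4 to Ab2
A5 to A3
Bb4 to Bb2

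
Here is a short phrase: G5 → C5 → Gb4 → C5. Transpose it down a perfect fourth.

D5 G4 Db4 G4

G5 down a perfect fourth is D5.
A perfect fourth down from C5 gives G4.
Gb4: a fourth down reaches D, and 5 semitones makes it Db4.
A perfect fourth down from C5 gives G4.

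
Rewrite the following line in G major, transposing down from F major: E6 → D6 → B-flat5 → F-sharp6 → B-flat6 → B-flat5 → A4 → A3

F major to G major down is a minor seventh, so every note moves down by that interval.
E6 becomes F#5
D6 becomes E5
Bb5 becomes C5
F#6 becomes G#5
Bb6 becomes C6
Bb5 becomes C5
A4 becomes B3
A3 becomes B2

F#5 E5 C5 G#5 C6 C5 B3 B2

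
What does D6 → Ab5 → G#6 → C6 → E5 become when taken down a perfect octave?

D5 Ab4 G#5 C5 E4

D6 down a perfect octave is D5.
A perfect octave down from Ab5 gives Ab4.
G#6: an octave down reaches G, and 12 semitones makes it G#5.
C6: an octave down reaches C, and 12 semitones makes it C5.
A perfect octave down from E5 gives E4.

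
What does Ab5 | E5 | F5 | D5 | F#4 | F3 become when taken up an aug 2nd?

B5 F##5 G#5 E#5 G##4 G#3

Ab5: a second up reaches B, and 3 semitones makes it B5.
E5 up an augmented second is F##5.
F5 up an augmented second is G#5.
D5 up an augmented second is E#5.
F#4 up an augmented second is G##4.
F3 up an augmented second is G#3.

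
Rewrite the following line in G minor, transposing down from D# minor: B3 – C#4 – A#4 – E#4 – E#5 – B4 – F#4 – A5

From D# down to G is an augmented fifth; apply that to each pitch.
B3 -> Eb3
C#4 -> F3
A#4 -> D4
E#4 -> A3
E#5 -> A4
B4 -> Eb4
F#4 -> Bb3
A5 -> Db5

Eb3 F3 D4 A3 A4 Eb4 Bb3 Db5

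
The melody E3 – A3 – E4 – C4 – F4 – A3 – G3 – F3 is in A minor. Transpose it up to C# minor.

From A up to C# is a major third; apply that to each pitch.
E3 gives G#3
A3 gives C#4
E4 gives G#4
C4 gives E4
F4 gives A4
A3 gives C#4
G3 gives B3
F3 gives A3

G#3 C#4 G#4 E4 A4 C#4 B3 A3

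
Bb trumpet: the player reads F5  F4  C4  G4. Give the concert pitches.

Eb5 Eb4 Bb3 F4

The Bb trumpet sounds a major second below written, so transpose each written note down a major second.
F5 -> Eb5
F4 -> Eb4
C4 -> Bb3
G4 -> F4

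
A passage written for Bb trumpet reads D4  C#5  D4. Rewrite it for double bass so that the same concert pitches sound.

First find concert pitch: the Bb trumpet sounds a major second below written, so D4 C#5 D4 sounds C4 B4 C4.
Then write for double bass: it sounds a perfect octave below written, so the part must be a perfect octave above concert.
C4 → C5
B4 → B5
C4 → C5

C5 B5 C5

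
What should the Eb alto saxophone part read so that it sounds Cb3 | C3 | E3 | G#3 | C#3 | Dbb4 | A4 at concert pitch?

Ab3 A3 C#4 E#4 A#3 Bbb4 F#5

Written C4 sounds as Eb3 on the Eb alto saxophone, so concert pitches are written a major sixth up.
Cb3 -> Ab3
C3 -> A3
E3 -> C#4
G#3 -> E#4
C#3 -> A#3
Dbb4 -> Bbb4
A4 -> F#5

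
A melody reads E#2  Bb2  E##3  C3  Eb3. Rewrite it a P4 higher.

A#2 Eb3 A##3 F3 Ab3

A perfect fourth up from E#2 gives A#2.
Bb2: a fourth up reaches E, and 5 semitones makes it Eb3.
A perfect fourth up from E##3 gives A##3.
A perfect fourth up from C3 gives F3.
Eb3 up a perfect fourth is Ab3.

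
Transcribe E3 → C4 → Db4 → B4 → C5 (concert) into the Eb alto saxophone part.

C#4 A4 Bb4 G#5 A5

The Eb alto saxophone sounds a major sixth below written, so the written part must be a major sixth above concert — transpose each note up.
E3 becomes C#4
C4 becomes A4
Db4 becomes Bb4
B4 becomes G#5
C5 becomes A5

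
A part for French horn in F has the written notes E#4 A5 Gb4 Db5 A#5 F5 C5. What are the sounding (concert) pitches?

Written C4 on the French horn in F sounds as F3, a perfect fifth lower; apply that shift to every note.
E#4 → A#3
A5 → D5
Gb4 → Cb4
Db5 → Gb4
A#5 → D#5
F5 → Bb4
C5 → F4

A#3 D5 Cb4 Gb4 D#5 Bb4 F4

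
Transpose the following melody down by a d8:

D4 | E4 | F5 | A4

D4 -> D#3
E4 -> E#3
F5 -> F#4
A4 -> A#3

D#3 E#3 F#4 A#3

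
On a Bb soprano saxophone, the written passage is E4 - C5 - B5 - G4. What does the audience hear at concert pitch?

D4 Bb4 A5 F4

Written C4 on the Bb soprano saxophone sounds as Bb3, a major second lower; apply that shift to every note.
E4 gives D4
C5 gives Bb4
B5 gives A5
G4 gives F4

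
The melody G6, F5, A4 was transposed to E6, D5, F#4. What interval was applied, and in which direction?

down a minor third

From G6 to E6 is 3 letter names — a third of some quality.
E6 to G6 is 3 semitones, which makes it a minor third; the second version is lower, so the direction is down.
Checking another pair — A4 → F#4 — gives the same interval.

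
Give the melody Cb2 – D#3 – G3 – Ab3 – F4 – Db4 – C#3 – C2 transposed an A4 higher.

F2 G##3 C#4 D4 B4 G4 F##3 F#2

Cb2 gives F2
D#3 gives G##3
G3 gives C#4
Ab3 gives D4
F4 gives B4
Db4 gives G4
C#3 gives F##3
C2 gives F#2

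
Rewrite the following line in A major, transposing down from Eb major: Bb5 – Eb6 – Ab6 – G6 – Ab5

E5 A5 D6 C#6 D5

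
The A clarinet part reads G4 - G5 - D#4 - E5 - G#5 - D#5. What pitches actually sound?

The A clarinet sounds a minor third below written, so transpose each written note down a minor third.
G4 → E4
G5 → E5
D#4 → B#3
E5 → C#5
G#5 → E#5
D#5 → B#4

E4 E5 B#3 C#5 E#5 B#4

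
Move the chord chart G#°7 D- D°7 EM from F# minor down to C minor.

F# minor down to C minor is an augmented fourth; each chord root moves by that interval while the quality stays the same.
G#°7: root G# down an augmented fourth → D, giving D°7.
D-: root D down an augmented fourth → Ab, giving Ab-.
D°7: root D down an augmented fourth → Ab, giving Ab°7.
EM: root E down an augmented fourth → Bb, giving BbM.

D°7 Ab- Ab°7 BbM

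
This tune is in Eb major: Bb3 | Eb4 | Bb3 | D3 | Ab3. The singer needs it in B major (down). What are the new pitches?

Eb major to B major down is a diminished fourth, so every note moves down by that interval.
Bb3 to F#3
Eb4 to B3
Bb3 to F#3
D3 to A#2
Ab3 to E3

F#3 B3 F#3 A#2 E3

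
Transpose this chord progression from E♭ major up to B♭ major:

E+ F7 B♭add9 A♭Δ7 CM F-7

E♭ major up to B♭ major is a perfect fifth; each chord root moves by that interval while the quality stays the same.
E+: root E up a perfect fifth → B, giving B+.
F7: root F up a perfect fifth → C, giving C7.
B♭add9: root B♭ up a perfect fifth → F, giving Fadd9.
A♭Δ7: root A♭ up a perfect fifth → Eb, giving EbΔ7.
CM: root C up a perfect fifth → G, giving GM.
F-7: root F up a perfect fifth → C, giving C-7.

B+ C7 Fadd9 EbΔ7 GM C-7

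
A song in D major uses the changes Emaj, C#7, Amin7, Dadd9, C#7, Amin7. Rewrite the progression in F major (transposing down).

D major down to F major is a major sixth; each chord root moves by that interval while the quality stays the same.
Emaj: root E down a major sixth → G, giving Gmaj.
C#7: root C# down a major sixth → E, giving E7.
Amin7: root A down a major sixth → C, giving Cmin7.
Dadd9: root D down a major sixth → F, giving Fadd9.
C#7: root C# down a major sixth → E, giving E7.
Amin7: root A down a major sixth → C, giving Cmin7.

Gmaj E7 Cmin7 Fadd9 E7 Cmin7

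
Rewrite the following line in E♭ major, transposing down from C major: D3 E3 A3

F2 G2 C3

From C down to E♭ is a major sixth; apply that to each pitch.
D3 to F2
E3 to G2
A3 to C3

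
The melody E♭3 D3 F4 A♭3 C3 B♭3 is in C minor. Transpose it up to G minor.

Bb3 A3 C5 Eb4 G3 F4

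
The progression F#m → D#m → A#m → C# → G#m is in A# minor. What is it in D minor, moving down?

Bbm Gm Dm F Cm

A# minor down to D minor is an augmented fifth; each chord root moves by that interval while the quality stays the same.
F#m: root F# down an augmented fifth → Bb, giving Bbm.
D#m: root D# down an augmented fifth → G, giving Gm.
A#m: root A# down an augmented fifth → D, giving Dm.
C#: root C# down an augmented fifth → F, giving F.
G#m: root G# down an augmented fifth → C, giving Cm.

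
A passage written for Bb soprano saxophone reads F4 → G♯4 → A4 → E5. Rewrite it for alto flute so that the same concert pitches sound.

First find concert pitch: the Bb soprano saxophone sounds a major second below written, so F4 G♯4 A4 E5 sounds Eb4 F#4 G4 D5.
Then write for alto flute: it sounds a perfect fourth below written, so the part must be a perfect fourth above concert.
Eb4 → Ab4
F#4 → B4
G4 → C5
D5 → G5

Ab4 B4 C5 G5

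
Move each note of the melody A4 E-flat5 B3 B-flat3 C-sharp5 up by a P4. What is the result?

D5 Ab5 E4 Eb4 F#5

A4: a fourth up reaches D, and 5 semitones makes it D5.
A perfect fourth up from Eb5 gives Ab5.
B3: a fourth up reaches E, and 5 semitones makes it E4.
Bb3 up a perfect fourth is Eb4.
A perfect fourth up from C#5 gives F#5.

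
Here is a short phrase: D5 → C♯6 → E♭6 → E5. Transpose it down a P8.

D4 C#5 Eb5 E4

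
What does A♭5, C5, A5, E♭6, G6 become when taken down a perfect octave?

Ab4 C4 A4 Eb5 G5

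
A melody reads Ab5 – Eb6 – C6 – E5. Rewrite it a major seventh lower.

Ab5 → Bbb4
Eb6 → Fb5
C6 → Db5
E5 → F4

Bbb4 Fb5 Db5 F4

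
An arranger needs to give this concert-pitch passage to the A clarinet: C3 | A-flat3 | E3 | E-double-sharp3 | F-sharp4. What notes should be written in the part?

Written C4 sounds as A3 on the A clarinet, so concert pitches are written a minor third up.
C3 → Eb3
Ab3 → Cb4
E3 → G3
E##3 → G##3
F#4 → A4

Eb3 Cb4 G3 G##3 A4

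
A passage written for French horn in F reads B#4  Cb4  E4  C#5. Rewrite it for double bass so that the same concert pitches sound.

E#5 Fb4 A4 F#5

First find concert pitch: the French horn in F sounds a perfect fifth below written, so B#4 Cb4 E4 C#5 sounds E#4 Fb3 A3 F#4.
Then write for double bass: it sounds a perfect octave below written, so the part must be a perfect octave above concert.
E#4 → E#5
Fb3 → Fb4
A3 → A4
F#4 → F#5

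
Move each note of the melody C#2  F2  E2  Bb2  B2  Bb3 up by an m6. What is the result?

C#2 to A2
F2 to Db3
E2 to C3
Bb2 to Gb3
B2 to G3
Bb3 to Gb4

A2 Db3 C3 Gb3 G3 Gb4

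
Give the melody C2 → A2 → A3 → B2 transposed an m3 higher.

Eb2 C3 C4 D3

C2 up a minor third is Eb2.
A2 up a minor third is C3.
A3 up a minor third is C4.
B2: a third up reaches D, and 3 semitones makes it D3.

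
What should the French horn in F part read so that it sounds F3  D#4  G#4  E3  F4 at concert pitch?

Written C4 sounds as F3 on the French horn in F, so concert pitches are written a perfect fifth up.
F3 becomes C4
D#4 becomes A#4
G#4 becomes D#5
E3 becomes B3
F4 becomes C5

C4 A#4 D#5 B3 C5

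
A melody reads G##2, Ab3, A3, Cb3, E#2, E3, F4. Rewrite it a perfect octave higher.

G##2 gives G##3
Ab3 gives Ab4
A3 gives A4
Cb3 gives Cb4
E#2 gives E#3
E3 gives E4
F4 gives F5

G##3 Ab4 A4 Cb4 E#3 E4 F5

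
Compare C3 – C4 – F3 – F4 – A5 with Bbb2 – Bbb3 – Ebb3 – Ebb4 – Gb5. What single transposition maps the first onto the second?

From C3 to Bbb2 is 2 letter names — a second of some quality.
Bbb2 to C3 is 3 semitones, which makes it an augmented second; the second version is lower, so the direction is down.
Checking another pair — A5 → Gb5 — gives the same interval.

down an augmented second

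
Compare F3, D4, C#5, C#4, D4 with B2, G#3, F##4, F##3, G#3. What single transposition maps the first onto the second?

down a diminished fifth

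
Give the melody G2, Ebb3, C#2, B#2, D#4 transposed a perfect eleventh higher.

G2 becomes C4
Ebb3 becomes Abb4
C#2 becomes F#3
B#2 becomes E#4
D#4 becomes G#5

C4 Abb4 F#3 E#4 G#5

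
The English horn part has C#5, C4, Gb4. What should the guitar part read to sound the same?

F#5 F4 Cb5

First find concert pitch: the English horn sounds a perfect fifth below written, so C#5 C4 Gb4 sounds F#4 F3 Cb4.
Then write for guitar: it sounds a perfect octave below written, so the part must be a perfect octave above concert.
F#4 → F#5
F3 → F4
Cb4 → Cb5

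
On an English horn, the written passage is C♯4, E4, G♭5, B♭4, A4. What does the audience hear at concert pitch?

F#3 A3 Cb5 Eb4 D4

Written C4 on the English horn sounds as F3, a perfect fifth lower; apply that shift to every note.
C#4 → F#3
E4 → A3
Gb5 → Cb5
Bb4 → Eb4
A4 → D4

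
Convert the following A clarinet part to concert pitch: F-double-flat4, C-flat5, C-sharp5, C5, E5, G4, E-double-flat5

Written C4 on the A clarinet sounds as A3, a minor third lower; apply that shift to every note.
Fbb4 to Dbb4
Cb5 to Ab4
C#5 to A#4
C5 to A4
E5 to C#5
G4 to E4
Ebb5 to Cb5

Dbb4 Ab4 A#4 A4 C#5 E4 Cb5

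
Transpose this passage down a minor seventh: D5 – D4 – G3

D5 to E4
D4 to E3
G3 to A2

E4 E3 A2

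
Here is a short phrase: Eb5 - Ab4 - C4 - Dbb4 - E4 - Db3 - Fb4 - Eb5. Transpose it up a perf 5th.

Bb5 Eb5 G4 Abb4 B4 Ab3 Cb5 Bb5

Eb5: a fifth up reaches B, and 7 semitones makes it Bb5.
A perfect fifth up from Ab4 gives Eb5.
C4: a fifth up reaches G, and 7 semitones makes it G4.
A perfect fifth up from Dbb4 gives Abb4.
E4: a fifth up reaches B, and 7 semitones makes it B4.
A perfect fifth up from Db3 gives Ab3.
Fb4: a fifth up reaches C, and 7 semitones makes it Cb5.
Eb5: a fifth up reaches B, and 7 semitones makes it Bb5.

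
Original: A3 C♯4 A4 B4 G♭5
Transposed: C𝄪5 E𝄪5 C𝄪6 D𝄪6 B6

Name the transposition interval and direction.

Take the first pair: A3 → C##5. A to C spans 10 letter names, so the interval is some kind of tenth.
A3 to C##5 is 17 semitones, which makes it an augmented tenth; the second version is higher, so the direction is up.
Checking another pair — Gb5 → B6 — gives the same interval.

up an augmented tenth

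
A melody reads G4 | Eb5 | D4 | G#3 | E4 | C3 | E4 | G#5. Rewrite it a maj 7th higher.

G4: a seventh up reaches F, and 11 semitones makes it F#5.
Eb5: a seventh up reaches D, and 11 semitones makes it D6.
A major seventh up from D4 gives C#5.
G#3: a seventh up reaches F, and 11 semitones makes it F##4.
E4: a seventh up reaches D, and 11 semitones makes it D#5.
C3 up a major seventh is B3.
E4: a seventh up reaches D, and 11 semitones makes it D#5.
A major seventh up from G#5 gives F##6.

F#5 D6 C#5 F##4 D#5 B3 D#5 F##6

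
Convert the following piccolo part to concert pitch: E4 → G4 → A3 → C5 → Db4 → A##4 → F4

E5 G5 A4 C6 Db5 A##5 F5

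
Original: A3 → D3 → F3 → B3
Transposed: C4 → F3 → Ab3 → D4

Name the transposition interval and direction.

up a minor third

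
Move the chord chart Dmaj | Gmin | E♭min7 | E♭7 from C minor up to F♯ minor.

G#maj C#min Amin7 A7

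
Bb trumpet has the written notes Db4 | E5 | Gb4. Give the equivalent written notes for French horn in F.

Gb4 A5 Cb5

First find concert pitch: the Bb trumpet sounds a major second below written, so Db4 E5 Gb4 sounds Cb4 D5 Fb4.
Then write for French horn in F: it sounds a perfect fifth below written, so the part must be a perfect fifth above concert.
Cb4 → Gb4
D5 → A5
Fb4 → Cb5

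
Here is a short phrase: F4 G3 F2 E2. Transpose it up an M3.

A4 B3 A2 G#2

F4 -> A4
G3 -> B3
F2 -> A2
E2 -> G#2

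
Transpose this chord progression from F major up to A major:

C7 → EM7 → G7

E7 G#M7 B7

F major up to A major is a major third; each chord root moves by that interval while the quality stays the same.
C7: root C up a major third → E, giving E7.
EM7: root E up a major third → G#, giving G#M7.
G7: root G up a major third → B, giving B7.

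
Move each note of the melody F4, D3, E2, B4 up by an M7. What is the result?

F4 → E5
D3 → C#4
E2 → D#3
B4 → A#5

E5 C#4 D#3 A#5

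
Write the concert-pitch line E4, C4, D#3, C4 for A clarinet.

The A clarinet sounds a minor third below written, so the written part must be a minor third above concert — transpose each note up.
E4 to G4
C4 to Eb4
D#3 to F#3
C4 to Eb4

G4 Eb4 F#3 Eb4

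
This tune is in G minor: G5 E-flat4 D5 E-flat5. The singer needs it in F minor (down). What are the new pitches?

From G down to F is a major second; apply that to each pitch.
G5 -> F5
Eb4 -> Db4
D5 -> C5
Eb5 -> Db5

F5 Db4 C5 Db5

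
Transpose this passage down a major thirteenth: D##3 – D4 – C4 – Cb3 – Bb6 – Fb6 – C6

F##1 F2 Eb2 Ebb1 Db5 Abb4 Eb4

D##3 down a major thirteenth is F##1.
D4: a thirteenth down reaches F, and 21 semitones makes it F2.
C4 down a major thirteenth is Eb2.
A major thirteenth down from Cb3 gives Ebb1.
Bb6: a thirteenth down reaches D, and 21 semitones makes it Db5.
Fb6: a thirteenth down reaches A, and 21 semitones makes it Abb4.
A major thirteenth down from C6 gives Eb4.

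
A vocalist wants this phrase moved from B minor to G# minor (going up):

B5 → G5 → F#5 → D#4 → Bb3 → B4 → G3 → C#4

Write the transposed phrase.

G#6 E6 D#6 B#4 G4 G#5 E4 A#4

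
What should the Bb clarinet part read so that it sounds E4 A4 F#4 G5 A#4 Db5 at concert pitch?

The Bb clarinet sounds a major second below written, so the written part must be a major second above concert — transpose each note up.
E4 → F#4
A4 → B4
F#4 → G#4
G5 → A5
A#4 → B#4
Db5 → Eb5

F#4 B4 G#4 A5 B#4 Eb5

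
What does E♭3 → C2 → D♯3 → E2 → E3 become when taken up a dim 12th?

Bbb4 Gb3 A4 Bb3 Bb4

Eb3 up a diminished twelfth is Bbb4.
C2 up a diminished twelfth is Gb3.
D#3: a twelfth up reaches A, and 18 semitones makes it A4.
A diminished twelfth up from E2 gives Bb3.
A diminished twelfth up from E3 gives Bb4.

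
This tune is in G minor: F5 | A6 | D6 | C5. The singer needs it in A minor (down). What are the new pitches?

G4 B5 E5 D4

G minor to A minor down is a minor seventh, so every note moves down by that interval.
F5 gives G4
A6 gives B5
D6 gives E5
C5 gives D4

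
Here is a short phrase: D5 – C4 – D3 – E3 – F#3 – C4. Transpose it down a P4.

A4 G3 A2 B2 C#3 G3

D5 down a perfect fourth is A4.
C4 down a perfect fourth is G3.
D3 down a perfect fourth is A2.
E3 down a perfect fourth is B2.
A perfect fourth down from F#3 gives C#3.
C4 down a perfect fourth is G3.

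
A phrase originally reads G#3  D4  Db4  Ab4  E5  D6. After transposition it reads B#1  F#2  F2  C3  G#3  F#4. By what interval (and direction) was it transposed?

Take the first pair: G#3 → B#1. G to B spans 13 letter names, so the interval is some kind of thirteenth.
B#1 to G#3 is 20 semitones, which makes it a minor thirteenth; the second version is lower, so the direction is down.
Checking another pair — D6 → F#4 — gives the same interval.

down a minor thirteenth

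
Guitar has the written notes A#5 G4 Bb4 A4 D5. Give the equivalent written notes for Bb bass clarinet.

B#5 A4 C5 B4 E5

First find concert pitch: the guitar sounds a perfect octave below written, so A#5 G4 Bb4 A4 D5 sounds A#4 G3 Bb3 A3 D4.
Then write for Bb bass clarinet: it sounds a major ninth below written, so the part must be a major ninth above concert.
A#4 → B#5
G3 → A4
Bb3 → C5
A3 → B4
D4 → E5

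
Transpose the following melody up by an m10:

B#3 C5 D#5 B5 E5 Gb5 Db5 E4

B#3 becomes D#5
C5 becomes Eb6
D#5 becomes F#6
B5 becomes D7
E5 becomes G6
Gb5 becomes Bbb6
Db5 becomes Fb6
E4 becomes G5

D#5 Eb6 F#6 D7 G6 Bbb6 Fb6 G5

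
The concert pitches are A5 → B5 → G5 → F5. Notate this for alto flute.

Written C4 sounds as G3 on the alto flute, so concert pitches are written a perfect fourth up.
A5 -> D6
B5 -> E6
G5 -> C6
F5 -> Bb5

D6 E6 C6 Bb5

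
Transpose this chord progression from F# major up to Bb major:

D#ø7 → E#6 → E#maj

F# major up to Bb major is a diminished fourth; each chord root moves by that interval while the quality stays the same.
D#ø7: root D# up a diminished fourth → G, giving Gø7.
E#6: root E# up a diminished fourth → A, giving A6.
E#maj: root E# up a diminished fourth → A, giving Amaj.

Gø7 A6 Amaj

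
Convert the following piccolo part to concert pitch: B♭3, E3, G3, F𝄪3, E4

Bb4 E4 G4 F##4 E5

The piccolo sounds a perfect octave above written, so transpose each written note up a perfect octave.
Bb3 -> Bb4
E3 -> E4
G3 -> G4
F##3 -> F##4
E4 -> E5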